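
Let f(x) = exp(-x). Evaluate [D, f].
- e^{- x}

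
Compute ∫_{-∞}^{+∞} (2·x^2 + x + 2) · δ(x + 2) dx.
8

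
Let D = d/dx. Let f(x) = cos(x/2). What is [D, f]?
- \frac{\sin{\left(\frac{x}{2} \right)}}{2}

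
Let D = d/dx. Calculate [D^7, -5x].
-35D^{6}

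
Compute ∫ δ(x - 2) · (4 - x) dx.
2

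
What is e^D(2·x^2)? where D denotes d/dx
2 x^{2} + 4 x + 2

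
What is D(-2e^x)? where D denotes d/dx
- 2 e^{x}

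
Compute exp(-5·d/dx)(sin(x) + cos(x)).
\sqrt{2} \cos{\left(- x + \frac{\pi}{4} + 5 \right)}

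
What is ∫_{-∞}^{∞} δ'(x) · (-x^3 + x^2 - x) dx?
1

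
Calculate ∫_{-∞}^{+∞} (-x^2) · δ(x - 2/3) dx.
- \frac{4}{9}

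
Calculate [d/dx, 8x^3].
24 x^{2}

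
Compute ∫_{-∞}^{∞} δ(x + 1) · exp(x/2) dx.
e^{- \frac{1}{2}}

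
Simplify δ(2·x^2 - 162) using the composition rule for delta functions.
\frac{\delta(x - 9) + \delta(x + 9)}{36}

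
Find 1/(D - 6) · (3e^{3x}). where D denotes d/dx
- e^{3 x}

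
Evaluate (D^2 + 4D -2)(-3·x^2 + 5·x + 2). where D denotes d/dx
6 x^{2} - 34 x + 10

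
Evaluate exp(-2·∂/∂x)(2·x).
2 x - 4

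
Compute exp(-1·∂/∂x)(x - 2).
x - 3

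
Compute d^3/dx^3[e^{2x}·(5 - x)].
\left(28 - 8 x\right) e^{2 x}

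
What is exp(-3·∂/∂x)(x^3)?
x^{3} - 9 x^{2} + 27 x - 27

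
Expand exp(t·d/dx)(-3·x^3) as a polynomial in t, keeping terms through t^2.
3 x \left(- 3 t^{2} - 3 t x - x^{2}\right)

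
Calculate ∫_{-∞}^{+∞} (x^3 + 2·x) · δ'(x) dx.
-2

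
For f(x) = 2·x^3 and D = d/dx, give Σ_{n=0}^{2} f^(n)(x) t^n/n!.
2 x \left(3 t^{2} + 3 t x + x^{2}\right)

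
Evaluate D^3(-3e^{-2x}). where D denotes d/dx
24 e^{- 2 x}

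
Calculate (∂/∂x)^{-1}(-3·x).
- \frac{3 x^{2}}{2}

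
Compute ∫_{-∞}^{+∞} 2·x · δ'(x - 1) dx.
-2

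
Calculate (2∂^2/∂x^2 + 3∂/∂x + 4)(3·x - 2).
12 x + 1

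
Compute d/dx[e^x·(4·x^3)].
4 x^{2} \left(x + 3\right) e^{x}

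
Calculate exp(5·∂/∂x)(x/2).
\frac{x}{2} + \frac{5}{2}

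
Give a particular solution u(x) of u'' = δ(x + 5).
\frac{|x + 5|}{2}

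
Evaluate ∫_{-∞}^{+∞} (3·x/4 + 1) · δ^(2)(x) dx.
0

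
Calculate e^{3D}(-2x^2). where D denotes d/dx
- 2 x^{2} - 12 x - 18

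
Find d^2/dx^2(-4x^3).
- 24 x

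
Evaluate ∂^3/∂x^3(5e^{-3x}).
- 135 e^{- 3 x}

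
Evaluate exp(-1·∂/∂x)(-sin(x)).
- \sin{\left(x - 1 \right)}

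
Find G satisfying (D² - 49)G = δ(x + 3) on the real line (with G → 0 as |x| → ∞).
-\frac{e^{-7|x + 3|}}{14}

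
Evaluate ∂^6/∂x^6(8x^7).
40320 x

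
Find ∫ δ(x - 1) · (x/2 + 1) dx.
\frac{3}{2}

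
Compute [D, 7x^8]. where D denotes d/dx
56 x^{7}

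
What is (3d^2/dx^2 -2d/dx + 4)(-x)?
2 - 4 x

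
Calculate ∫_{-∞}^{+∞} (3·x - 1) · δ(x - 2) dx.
5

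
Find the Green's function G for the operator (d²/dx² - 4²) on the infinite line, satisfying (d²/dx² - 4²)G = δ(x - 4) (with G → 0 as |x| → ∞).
-\frac{e^{-4|x - 4|}}{8}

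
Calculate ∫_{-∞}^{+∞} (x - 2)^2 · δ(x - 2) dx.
0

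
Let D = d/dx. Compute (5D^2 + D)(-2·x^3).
6 x \left(- x - 10\right)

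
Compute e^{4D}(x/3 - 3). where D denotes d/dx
\frac{x}{3} - \frac{5}{3}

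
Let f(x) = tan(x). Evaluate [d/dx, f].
\frac{1}{\cos^{2}{\left(x \right)}}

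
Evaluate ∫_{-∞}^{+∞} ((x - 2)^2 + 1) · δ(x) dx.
5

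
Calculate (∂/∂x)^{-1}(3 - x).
- \frac{x^{2}}{2} + 3 x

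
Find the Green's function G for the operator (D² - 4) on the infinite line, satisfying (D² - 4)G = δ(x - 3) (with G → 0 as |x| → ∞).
-\frac{e^{-2|x - 3|}}{4}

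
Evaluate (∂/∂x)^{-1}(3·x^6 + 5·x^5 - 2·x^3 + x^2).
\frac{3 x^{7}}{7} + \frac{5 x^{6}}{6} - \frac{x^{4}}{2} + \frac{x^{3}}{3}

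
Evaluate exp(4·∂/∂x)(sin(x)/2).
\frac{\sin{\left(x + 4 \right)}}{2}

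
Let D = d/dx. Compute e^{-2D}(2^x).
2^{x - 2}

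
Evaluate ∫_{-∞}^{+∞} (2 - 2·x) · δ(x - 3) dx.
-4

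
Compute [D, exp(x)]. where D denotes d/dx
e^{x}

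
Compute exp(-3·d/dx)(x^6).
x^{6} - 18 x^{5} + 135 x^{4} - 540 x^{3} + 1215 x^{2} - 1458 x + 729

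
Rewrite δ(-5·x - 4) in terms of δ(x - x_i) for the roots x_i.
\frac{\delta(x + 4/5)}{5}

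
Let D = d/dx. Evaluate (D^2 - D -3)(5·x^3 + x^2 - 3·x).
- 15 x^{3} - 18 x^{2} + 37 x + 5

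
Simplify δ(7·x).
\frac{\delta(x)}{7}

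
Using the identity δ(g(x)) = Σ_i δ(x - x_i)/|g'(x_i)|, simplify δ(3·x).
\frac{\delta(x)}{3}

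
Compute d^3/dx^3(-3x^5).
- 180 x^{2}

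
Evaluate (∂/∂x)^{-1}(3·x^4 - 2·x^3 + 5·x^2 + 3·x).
\frac{3 x^{5}}{5} - \frac{x^{4}}{2} + \frac{5 x^{3}}{3} + \frac{3 x^{2}}{2}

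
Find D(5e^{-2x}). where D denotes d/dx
- 10 e^{- 2 x}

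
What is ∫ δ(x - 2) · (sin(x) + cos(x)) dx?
\cos{\left(2 \right)} + \sin{\left(2 \right)}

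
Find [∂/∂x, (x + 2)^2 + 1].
2 x + 4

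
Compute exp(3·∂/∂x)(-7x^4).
- 7 x^{4} - 84 x^{3} - 378 x^{2} - 756 x - 567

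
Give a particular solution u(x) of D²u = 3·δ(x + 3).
\frac{3|x + 3|}{2}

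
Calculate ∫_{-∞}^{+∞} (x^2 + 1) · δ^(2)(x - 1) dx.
2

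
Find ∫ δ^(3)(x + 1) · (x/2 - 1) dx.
0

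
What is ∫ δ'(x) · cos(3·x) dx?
0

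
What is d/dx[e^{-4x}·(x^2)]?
2 x \left(1 - 2 x\right) e^{- 4 x}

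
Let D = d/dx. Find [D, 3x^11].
33 x^{10}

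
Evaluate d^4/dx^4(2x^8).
3360 x^{4}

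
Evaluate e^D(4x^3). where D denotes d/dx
4 x^{3} + 12 x^{2} + 12 x + 4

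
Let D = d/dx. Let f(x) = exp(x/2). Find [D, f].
\frac{e^{\frac{x}{2}}}{2}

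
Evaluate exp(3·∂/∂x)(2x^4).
2 x^{4} + 24 x^{3} + 108 x^{2} + 216 x + 162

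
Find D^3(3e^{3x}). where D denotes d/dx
81 e^{3 x}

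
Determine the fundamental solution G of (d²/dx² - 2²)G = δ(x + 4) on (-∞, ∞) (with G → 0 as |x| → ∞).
-\frac{e^{-2|x + 4|}}{4}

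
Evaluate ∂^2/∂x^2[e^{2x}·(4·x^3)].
8 x \left(2 x^{2} + 6 x + 3\right) e^{2 x}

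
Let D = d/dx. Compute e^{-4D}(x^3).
x^{3} - 12 x^{2} + 48 x - 64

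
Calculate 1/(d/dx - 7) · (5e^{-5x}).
- \frac{5 e^{- 5 x}}{12}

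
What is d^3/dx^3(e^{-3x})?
- 27 e^{- 3 x}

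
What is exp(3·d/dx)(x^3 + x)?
x^{3} + 9 x^{2} + 28 x + 30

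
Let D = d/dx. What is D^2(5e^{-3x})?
45 e^{- 3 x}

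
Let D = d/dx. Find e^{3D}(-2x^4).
- 2 x^{4} - 24 x^{3} - 108 x^{2} - 216 x - 162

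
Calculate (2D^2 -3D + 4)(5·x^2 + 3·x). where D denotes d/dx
20 x^{2} - 18 x + 11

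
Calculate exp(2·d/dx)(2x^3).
2 x^{3} + 12 x^{2} + 24 x + 16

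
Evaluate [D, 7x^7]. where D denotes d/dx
49 x^{6}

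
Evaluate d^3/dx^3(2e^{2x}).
16 e^{2 x}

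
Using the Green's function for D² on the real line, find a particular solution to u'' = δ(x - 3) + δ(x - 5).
\frac{|x - 3|}{2} + \frac{|x - 5|}{2}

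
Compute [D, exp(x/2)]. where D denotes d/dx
\frac{e^{\frac{x}{2}}}{2}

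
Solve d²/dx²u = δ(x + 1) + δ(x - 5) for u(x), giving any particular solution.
\frac{|x + 1|}{2} + \frac{|x - 5|}{2}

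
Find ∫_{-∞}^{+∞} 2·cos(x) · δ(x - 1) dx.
2 \cos{\left(1 \right)}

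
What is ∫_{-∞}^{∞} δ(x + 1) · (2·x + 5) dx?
3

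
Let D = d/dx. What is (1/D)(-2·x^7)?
- \frac{x^{8}}{4}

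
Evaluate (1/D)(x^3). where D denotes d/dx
\frac{x^{4}}{4}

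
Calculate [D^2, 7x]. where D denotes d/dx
14D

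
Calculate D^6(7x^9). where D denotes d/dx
423360 x^{3}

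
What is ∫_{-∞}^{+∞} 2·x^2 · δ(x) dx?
0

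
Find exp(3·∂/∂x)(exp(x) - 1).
e^{x + 3} - 1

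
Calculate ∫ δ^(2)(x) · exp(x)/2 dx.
\frac{1}{2}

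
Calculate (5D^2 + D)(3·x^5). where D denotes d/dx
15 x^{3} \left(x + 20\right)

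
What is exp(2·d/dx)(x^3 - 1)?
x^{3} + 6 x^{2} + 12 x + 7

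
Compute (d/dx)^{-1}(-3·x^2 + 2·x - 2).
- x^{3} + x^{2} - 2 x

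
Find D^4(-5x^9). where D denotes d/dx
- 15120 x^{5}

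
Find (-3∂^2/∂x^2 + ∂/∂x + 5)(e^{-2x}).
- 9 e^{- 2 x}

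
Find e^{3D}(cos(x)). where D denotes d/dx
\cos{\left(x + 3 \right)}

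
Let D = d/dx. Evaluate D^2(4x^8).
224 x^{6}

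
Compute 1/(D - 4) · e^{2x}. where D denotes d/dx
- \frac{e^{2 x}}{2}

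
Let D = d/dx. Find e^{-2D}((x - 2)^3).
x^{3} - 12 x^{2} + 48 x - 64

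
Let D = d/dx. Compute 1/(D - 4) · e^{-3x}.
- \frac{e^{- 3 x}}{7}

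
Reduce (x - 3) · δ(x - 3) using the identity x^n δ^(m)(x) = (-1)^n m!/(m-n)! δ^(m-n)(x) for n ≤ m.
0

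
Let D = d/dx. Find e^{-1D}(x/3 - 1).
\frac{x}{3} - \frac{4}{3}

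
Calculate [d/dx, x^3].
3 x^{2}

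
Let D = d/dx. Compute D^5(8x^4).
0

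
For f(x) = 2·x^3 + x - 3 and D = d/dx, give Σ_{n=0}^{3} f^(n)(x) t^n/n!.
2 t^{3} + 6 t^{2} x + t \left(6 x^{2} + 1\right) + 2 x^{3} + x - 3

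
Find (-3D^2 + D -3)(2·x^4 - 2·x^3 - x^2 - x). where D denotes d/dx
- 6 x^{4} + 14 x^{3} - 75 x^{2} + 37 x + 5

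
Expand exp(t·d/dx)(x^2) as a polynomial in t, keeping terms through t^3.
t^{2} + 2 t x + x^{2}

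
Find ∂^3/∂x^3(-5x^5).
- 300 x^{2}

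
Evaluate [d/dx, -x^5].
- 5 x^{4}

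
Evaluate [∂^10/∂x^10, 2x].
20\frac{d^{9}}{dx^{9}}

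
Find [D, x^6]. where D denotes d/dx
6 x^{5}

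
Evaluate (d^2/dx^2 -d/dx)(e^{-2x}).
6 e^{- 2 x}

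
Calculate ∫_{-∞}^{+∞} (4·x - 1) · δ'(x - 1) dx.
-4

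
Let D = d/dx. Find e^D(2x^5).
2 x^{5} + 10 x^{4} + 20 x^{3} + 20 x^{2} + 10 x + 2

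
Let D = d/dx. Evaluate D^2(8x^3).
48 x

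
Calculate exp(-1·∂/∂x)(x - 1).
x - 2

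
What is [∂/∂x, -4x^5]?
- 20 x^{4}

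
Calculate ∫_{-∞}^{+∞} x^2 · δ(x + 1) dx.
1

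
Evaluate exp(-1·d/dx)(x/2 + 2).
\frac{x}{2} + \frac{3}{2}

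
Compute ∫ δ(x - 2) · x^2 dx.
4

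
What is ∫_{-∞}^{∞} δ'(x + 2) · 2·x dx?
-2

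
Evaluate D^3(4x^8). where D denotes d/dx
1344 x^{5}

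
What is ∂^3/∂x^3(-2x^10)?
- 1440 x^{7}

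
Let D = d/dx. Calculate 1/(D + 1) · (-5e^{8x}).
- \frac{5 e^{8 x}}{9}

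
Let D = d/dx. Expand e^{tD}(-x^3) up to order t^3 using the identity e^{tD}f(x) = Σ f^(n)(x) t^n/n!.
- t^{3} - 3 t^{2} x - 3 t x^{2} - x^{3}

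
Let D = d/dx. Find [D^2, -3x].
-6D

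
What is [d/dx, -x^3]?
- 3 x^{2}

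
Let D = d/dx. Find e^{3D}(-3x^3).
- 3 x^{3} - 27 x^{2} - 81 x - 81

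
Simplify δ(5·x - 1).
\frac{\delta(x - 1/5)}{5}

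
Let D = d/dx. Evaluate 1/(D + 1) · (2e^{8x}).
\frac{2 e^{8 x}}{9}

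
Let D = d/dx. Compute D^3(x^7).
210 x^{4}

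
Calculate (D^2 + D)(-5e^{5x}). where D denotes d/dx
- 150 e^{5 x}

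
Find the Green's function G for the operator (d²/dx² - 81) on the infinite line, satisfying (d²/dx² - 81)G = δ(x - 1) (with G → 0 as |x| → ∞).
-\frac{e^{-9|x - 1|}}{18}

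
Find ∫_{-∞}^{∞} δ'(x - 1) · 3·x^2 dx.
-6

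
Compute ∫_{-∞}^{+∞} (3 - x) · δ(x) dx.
3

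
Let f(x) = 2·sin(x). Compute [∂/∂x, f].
2 \cos{\left(x \right)}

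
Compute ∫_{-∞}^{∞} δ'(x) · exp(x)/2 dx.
- \frac{1}{2}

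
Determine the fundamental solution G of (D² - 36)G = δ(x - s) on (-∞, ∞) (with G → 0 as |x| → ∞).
-\frac{e^{-6|x-s|}}{12}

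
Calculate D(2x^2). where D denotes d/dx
4 x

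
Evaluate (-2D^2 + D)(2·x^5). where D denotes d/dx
10 x^{3} \left(x - 8\right)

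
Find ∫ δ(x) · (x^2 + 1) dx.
1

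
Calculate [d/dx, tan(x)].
\frac{1}{\cos^{2}{\left(x \right)}}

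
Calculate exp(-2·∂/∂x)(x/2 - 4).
\frac{x}{2} - 5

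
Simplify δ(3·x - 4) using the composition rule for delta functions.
\frac{\delta(x - 4/3)}{3}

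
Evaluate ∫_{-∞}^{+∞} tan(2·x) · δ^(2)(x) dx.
0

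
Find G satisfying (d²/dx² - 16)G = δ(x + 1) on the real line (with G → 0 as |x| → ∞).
-\frac{e^{-4|x + 1|}}{8}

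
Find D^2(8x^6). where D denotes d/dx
240 x^{4}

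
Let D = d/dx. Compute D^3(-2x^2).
0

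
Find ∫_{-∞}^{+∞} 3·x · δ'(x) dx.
-3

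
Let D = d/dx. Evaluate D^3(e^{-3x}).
- 27 e^{- 3 x}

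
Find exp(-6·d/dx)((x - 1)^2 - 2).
x^{2} - 14 x + 47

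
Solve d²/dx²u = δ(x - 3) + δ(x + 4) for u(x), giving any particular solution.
\frac{|x - 3|}{2} + \frac{|x + 4|}{2}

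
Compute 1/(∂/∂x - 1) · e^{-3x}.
- \frac{e^{- 3 x}}{4}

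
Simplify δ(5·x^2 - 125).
\frac{\delta(x - 5) + \delta(x + 5)}{50}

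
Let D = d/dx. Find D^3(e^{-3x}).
- 27 e^{- 3 x}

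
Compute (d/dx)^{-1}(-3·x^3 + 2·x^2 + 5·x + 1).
- \frac{3 x^{4}}{4} + \frac{2 x^{3}}{3} + \frac{5 x^{2}}{2} + x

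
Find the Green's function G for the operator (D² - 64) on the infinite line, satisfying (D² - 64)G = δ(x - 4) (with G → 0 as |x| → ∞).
-\frac{e^{-8|x - 4|}}{16}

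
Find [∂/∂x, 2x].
2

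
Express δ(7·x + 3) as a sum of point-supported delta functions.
\frac{\delta(x + 3/7)}{7}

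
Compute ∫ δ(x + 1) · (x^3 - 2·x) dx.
1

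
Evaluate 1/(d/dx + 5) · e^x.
\frac{e^{x}}{6}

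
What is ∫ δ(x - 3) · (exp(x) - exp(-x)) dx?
2 \sinh{\left(3 \right)}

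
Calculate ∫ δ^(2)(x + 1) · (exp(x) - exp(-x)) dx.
- 2 \sinh{\left(1 \right)}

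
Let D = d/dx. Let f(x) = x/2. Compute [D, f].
\frac{1}{2}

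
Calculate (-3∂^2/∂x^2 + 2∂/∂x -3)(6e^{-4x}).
- 354 e^{- 4 x}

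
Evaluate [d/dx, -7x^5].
- 35 x^{4}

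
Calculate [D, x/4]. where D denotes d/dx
\frac{1}{4}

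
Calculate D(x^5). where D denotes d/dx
5 x^{4}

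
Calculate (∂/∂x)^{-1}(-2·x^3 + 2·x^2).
- \frac{x^{4}}{2} + \frac{2 x^{3}}{3}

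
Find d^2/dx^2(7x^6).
210 x^{4}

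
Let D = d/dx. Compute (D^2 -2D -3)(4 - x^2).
3 x^{2} + 4 x - 14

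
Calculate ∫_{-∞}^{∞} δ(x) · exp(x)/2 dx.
\frac{1}{2}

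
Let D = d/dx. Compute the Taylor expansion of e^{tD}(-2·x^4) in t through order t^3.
2 x \left(- 4 t^{3} - 6 t^{2} x - 4 t x^{2} - x^{3}\right)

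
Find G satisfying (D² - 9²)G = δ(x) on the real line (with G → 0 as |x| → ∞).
-\frac{e^{-9|x|}}{18}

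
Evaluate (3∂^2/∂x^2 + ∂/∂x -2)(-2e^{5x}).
- 156 e^{5 x}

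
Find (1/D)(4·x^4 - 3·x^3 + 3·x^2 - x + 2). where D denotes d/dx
\frac{4 x^{5}}{5} - \frac{3 x^{4}}{4} + x^{3} - \frac{x^{2}}{2} + 2 x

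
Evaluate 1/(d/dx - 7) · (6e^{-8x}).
- \frac{2 e^{- 8 x}}{5}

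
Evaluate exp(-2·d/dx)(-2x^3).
- 2 x^{3} + 12 x^{2} - 24 x + 16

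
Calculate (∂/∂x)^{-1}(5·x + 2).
\frac{5 x^{2}}{2} + 2 x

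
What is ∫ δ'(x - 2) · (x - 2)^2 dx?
0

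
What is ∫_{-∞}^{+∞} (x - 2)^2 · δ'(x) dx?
4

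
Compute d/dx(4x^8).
32 x^{7}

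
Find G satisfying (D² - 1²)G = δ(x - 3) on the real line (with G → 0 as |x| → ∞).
-\frac{e^{-|x - 3|}}{2}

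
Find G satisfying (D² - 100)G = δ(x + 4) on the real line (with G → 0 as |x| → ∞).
-\frac{e^{-10|x + 4|}}{20}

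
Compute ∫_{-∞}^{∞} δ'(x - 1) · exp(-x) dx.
e^{-1}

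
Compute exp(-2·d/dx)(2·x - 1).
2 x - 5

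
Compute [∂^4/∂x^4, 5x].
20\frac{d^{3}}{dx^{3}}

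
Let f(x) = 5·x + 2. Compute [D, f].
5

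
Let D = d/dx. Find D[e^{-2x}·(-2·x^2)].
4 x \left(x - 1\right) e^{- 2 x}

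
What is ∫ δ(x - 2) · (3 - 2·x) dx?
-1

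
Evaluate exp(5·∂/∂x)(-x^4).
- x^{4} - 20 x^{3} - 150 x^{2} - 500 x - 625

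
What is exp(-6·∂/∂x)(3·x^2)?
3 x^{2} - 36 x + 108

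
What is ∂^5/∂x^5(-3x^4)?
0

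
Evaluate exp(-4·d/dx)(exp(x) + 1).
e^{x - 4} + 1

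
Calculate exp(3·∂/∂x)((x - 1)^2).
x^{2} + 4 x + 4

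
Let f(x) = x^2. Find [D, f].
2 x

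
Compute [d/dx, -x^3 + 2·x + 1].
2 - 3 x^{2}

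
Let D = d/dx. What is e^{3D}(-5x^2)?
- 5 x^{2} - 30 x - 45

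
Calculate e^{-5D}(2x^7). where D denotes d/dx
2 x^{7} - 70 x^{6} + 1050 x^{5} - 8750 x^{4} + 43750 x^{3} - 131250 x^{2} + 218750 x - 156250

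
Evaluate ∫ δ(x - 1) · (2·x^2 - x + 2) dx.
3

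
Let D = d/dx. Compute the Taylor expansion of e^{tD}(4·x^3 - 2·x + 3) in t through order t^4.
4 t^{3} + 12 t^{2} x + 2 t \left(6 x^{2} - 1\right) + 4 x^{3} - 2 x + 3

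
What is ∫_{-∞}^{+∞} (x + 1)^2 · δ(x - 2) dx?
9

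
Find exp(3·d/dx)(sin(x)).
\sin{\left(x + 3 \right)}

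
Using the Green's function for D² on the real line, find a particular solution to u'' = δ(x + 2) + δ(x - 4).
\frac{|x + 2|}{2} + \frac{|x - 4|}{2}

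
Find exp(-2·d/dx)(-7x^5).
- 7 x^{5} + 70 x^{4} - 280 x^{3} + 560 x^{2} - 560 x + 224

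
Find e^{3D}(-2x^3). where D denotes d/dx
- 2 x^{3} - 18 x^{2} - 54 x - 54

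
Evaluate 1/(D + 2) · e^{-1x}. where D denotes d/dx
e^{- x}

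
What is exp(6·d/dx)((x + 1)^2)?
x^{2} + 14 x + 49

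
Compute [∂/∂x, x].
1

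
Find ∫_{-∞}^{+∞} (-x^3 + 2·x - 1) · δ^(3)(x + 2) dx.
6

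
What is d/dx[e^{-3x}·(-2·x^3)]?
6 x^{2} \left(x - 1\right) e^{- 3 x}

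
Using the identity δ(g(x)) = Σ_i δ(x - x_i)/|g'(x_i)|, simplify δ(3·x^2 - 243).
\frac{\delta(x - 9) + \delta(x + 9)}{54}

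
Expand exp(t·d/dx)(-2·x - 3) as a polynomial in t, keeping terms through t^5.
- 2 t - 2 x - 3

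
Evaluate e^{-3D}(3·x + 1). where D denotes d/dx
3 x - 8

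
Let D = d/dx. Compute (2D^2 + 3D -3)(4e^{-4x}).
68 e^{- 4 x}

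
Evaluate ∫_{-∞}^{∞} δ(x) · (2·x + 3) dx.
3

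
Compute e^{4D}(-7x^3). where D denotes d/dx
- 7 x^{3} - 84 x^{2} - 336 x - 448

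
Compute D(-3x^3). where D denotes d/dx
- 9 x^{2}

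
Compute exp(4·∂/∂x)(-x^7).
- x^{7} - 28 x^{6} - 336 x^{5} - 2240 x^{4} - 8960 x^{3} - 21504 x^{2} - 28672 x - 16384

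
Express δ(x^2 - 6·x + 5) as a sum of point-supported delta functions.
\frac{\delta(x - 5) + \delta(x - 1)}{4}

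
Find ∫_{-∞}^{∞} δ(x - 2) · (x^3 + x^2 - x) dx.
10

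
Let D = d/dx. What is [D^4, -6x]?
-24D^{3}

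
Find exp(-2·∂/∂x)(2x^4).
2 x^{4} - 16 x^{3} + 48 x^{2} - 64 x + 32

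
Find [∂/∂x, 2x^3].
6 x^{2}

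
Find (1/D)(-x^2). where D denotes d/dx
- \frac{x^{3}}{3}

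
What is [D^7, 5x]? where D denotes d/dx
35D^{6}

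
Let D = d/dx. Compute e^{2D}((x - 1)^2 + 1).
x^{2} + 2 x + 2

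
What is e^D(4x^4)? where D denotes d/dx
4 x^{4} + 16 x^{3} + 24 x^{2} + 16 x + 4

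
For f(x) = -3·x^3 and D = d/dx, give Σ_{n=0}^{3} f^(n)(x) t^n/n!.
- 3 t^{3} - 9 t^{2} x - 9 t x^{2} - 3 x^{3}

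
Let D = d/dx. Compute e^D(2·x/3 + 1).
\frac{2 x}{3} + \frac{5}{3}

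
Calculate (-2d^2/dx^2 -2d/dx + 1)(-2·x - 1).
3 - 2 x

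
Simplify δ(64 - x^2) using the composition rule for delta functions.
\frac{\delta(x - 8) + \delta(x + 8)}{16}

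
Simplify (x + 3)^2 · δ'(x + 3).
0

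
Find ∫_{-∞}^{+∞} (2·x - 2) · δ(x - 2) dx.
2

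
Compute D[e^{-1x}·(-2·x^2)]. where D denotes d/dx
2 x \left(x - 2\right) e^{- x}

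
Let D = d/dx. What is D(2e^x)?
2 e^{x}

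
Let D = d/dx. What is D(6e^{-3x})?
- 18 e^{- 3 x}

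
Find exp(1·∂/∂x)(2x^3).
2 x^{3} + 6 x^{2} + 6 x + 2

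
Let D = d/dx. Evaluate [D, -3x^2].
- 6 x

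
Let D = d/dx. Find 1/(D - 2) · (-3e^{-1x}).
e^{- x}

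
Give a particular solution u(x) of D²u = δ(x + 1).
\frac{|x + 1|}{2}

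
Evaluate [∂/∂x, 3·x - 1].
3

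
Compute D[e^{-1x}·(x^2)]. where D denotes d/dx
x \left(2 - x\right) e^{- x}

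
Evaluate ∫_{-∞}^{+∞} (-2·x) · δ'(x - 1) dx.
2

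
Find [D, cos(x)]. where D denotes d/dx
- \sin{\left(x \right)}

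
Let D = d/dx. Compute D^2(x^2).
2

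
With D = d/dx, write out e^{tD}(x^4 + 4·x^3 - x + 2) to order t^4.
t^{4} + 4 t^{3} \left(x + 1\right) + 6 t^{2} x \left(x + 2\right) + t \left(4 x^{3} + 12 x^{2} - 1\right) + x^{4} + 4 x^{3} - x + 2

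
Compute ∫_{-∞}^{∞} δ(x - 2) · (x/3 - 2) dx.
- \frac{4}{3}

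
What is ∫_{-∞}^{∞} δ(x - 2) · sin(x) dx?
\sin{\left(2 \right)}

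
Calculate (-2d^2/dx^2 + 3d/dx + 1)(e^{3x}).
- 8 e^{3 x}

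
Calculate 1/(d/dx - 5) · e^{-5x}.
- \frac{e^{- 5 x}}{10}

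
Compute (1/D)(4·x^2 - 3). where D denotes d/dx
\frac{4 x^{3}}{3} - 3 x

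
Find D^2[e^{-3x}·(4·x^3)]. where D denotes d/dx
12 x \left(3 x^{2} - 6 x + 2\right) e^{- 3 x}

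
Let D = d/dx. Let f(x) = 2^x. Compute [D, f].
2^{x} \log{\left(2 \right)}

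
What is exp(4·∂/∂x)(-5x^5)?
- 5 x^{5} - 100 x^{4} - 800 x^{3} - 3200 x^{2} - 6400 x - 5120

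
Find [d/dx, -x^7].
- 7 x^{6}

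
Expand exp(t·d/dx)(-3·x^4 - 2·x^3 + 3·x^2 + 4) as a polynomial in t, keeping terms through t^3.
t^{3} \left(- 12 x - 2\right) + t^{2} \left(- 18 x^{2} - 6 x + 3\right) - 6 t x \left(2 x^{2} + x - 1\right) - 3 x^{4} - 2 x^{3} + 3 x^{2} + 4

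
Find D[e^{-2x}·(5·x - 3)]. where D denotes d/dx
\left(11 - 10 x\right) e^{- 2 x}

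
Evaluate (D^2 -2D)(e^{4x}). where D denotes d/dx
8 e^{4 x}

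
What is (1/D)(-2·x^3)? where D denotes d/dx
- \frac{x^{4}}{2}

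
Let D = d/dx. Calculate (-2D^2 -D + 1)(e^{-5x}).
- 44 e^{- 5 x}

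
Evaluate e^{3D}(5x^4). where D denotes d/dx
5 x^{4} + 60 x^{3} + 270 x^{2} + 540 x + 405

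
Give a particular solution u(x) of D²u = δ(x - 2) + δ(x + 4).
\frac{|x - 2|}{2} + \frac{|x + 4|}{2}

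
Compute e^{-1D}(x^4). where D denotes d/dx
x^{4} - 4 x^{3} + 6 x^{2} - 4 x + 1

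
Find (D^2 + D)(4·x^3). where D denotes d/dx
12 x \left(x + 2\right)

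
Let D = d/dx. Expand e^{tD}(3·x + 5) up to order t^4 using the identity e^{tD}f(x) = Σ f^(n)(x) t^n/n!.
3 t + 3 x + 5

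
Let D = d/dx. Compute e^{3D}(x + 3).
x + 6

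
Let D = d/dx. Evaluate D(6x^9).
54 x^{8}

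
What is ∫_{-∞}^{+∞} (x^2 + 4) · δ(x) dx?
4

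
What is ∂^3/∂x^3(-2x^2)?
0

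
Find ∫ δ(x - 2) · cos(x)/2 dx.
\frac{\cos{\left(2 \right)}}{2}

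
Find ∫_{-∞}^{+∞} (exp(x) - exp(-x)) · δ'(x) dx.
-2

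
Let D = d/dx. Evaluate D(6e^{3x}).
18 e^{3 x}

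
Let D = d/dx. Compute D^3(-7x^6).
- 840 x^{3}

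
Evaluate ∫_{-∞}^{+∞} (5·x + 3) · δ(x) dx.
3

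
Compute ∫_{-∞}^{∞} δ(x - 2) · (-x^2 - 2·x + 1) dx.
-7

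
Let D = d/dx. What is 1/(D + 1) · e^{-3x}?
- \frac{e^{- 3 x}}{2}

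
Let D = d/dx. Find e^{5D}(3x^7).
3 x^{7} + 105 x^{6} + 1575 x^{5} + 13125 x^{4} + 65625 x^{3} + 196875 x^{2} + 328125 x + 234375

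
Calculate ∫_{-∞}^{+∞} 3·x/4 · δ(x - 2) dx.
\frac{3}{2}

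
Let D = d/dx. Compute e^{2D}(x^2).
x^{2} + 4 x + 4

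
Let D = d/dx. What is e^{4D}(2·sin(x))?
2 \sin{\left(x + 4 \right)}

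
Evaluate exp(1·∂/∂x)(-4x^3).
- 4 x^{3} - 12 x^{2} - 12 x - 4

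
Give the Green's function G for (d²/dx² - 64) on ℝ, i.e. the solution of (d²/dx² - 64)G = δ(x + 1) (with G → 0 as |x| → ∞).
-\frac{e^{-8|x + 1|}}{16}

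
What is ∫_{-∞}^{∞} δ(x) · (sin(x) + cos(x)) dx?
1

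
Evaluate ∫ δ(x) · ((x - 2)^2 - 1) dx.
3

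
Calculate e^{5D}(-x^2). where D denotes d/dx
- x^{2} - 10 x - 25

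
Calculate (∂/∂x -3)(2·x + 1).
- 6 x - 1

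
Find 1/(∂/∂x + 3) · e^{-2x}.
e^{- 2 x}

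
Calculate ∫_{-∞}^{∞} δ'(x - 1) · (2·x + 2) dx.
-2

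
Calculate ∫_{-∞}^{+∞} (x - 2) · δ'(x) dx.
-1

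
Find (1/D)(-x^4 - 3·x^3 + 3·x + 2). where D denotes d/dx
- \frac{x^{5}}{5} - \frac{3 x^{4}}{4} + \frac{3 x^{2}}{2} + 2 x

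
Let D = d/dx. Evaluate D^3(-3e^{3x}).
- 81 e^{3 x}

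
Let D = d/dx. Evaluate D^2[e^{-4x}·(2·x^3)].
4 x \left(8 x^{2} - 12 x + 3\right) e^{- 4 x}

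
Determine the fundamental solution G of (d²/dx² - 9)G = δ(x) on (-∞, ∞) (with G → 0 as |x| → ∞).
-\frac{e^{-3|x|}}{6}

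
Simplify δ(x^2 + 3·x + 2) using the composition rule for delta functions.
\frac{\delta(x + 2) + \delta(x + 1)}{1}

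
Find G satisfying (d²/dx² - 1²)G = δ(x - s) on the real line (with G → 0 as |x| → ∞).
-\frac{e^{-|x-s|}}{2}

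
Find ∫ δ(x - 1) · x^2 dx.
1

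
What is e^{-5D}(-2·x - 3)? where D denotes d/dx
7 - 2 x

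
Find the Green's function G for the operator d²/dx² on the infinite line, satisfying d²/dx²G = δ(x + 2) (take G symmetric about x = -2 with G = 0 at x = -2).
\frac{|x + 2|}{2}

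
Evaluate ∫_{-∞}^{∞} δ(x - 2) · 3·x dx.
6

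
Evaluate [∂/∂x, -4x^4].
- 16 x^{3}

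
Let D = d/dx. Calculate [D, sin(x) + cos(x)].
- \sin{\left(x \right)} + \cos{\left(x \right)}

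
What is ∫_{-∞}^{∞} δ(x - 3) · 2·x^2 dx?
18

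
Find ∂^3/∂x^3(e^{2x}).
8 e^{2 x}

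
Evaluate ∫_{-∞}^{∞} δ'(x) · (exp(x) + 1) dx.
-1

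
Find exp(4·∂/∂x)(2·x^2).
2 x^{2} + 16 x + 32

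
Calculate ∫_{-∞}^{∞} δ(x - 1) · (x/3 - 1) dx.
- \frac{2}{3}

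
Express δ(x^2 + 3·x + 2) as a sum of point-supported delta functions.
\frac{\delta(x + 1) + \delta(x + 2)}{1}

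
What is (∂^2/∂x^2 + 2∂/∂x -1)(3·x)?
6 - 3 x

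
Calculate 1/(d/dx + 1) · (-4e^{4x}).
- \frac{4 e^{4 x}}{5}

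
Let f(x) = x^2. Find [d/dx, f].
2 x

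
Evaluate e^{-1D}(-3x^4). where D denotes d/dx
- 3 x^{4} + 12 x^{3} - 18 x^{2} + 12 x - 3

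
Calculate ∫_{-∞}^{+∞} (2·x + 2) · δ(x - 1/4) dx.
\frac{5}{2}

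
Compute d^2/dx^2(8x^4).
96 x^{2}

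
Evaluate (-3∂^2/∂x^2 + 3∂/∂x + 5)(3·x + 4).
15 x + 29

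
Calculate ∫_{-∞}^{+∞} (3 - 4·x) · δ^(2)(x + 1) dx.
0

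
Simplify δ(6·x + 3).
\frac{\delta(x + 1/2)}{6}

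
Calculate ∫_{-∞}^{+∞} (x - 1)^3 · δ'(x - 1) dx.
0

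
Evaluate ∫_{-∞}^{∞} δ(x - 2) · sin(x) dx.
\sin{\left(2 \right)}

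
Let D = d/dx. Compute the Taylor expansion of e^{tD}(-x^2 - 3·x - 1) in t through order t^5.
- t^{2} - t \left(2 x + 3\right) - x^{2} - 3 x - 1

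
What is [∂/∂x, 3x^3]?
9 x^{2}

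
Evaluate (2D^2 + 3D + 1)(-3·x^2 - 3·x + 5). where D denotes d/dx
- 3 x^{2} - 21 x - 16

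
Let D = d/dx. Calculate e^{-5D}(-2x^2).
- 2 x^{2} + 20 x - 50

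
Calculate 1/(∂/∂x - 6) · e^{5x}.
- e^{5 x}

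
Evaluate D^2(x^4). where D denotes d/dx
12 x^{2}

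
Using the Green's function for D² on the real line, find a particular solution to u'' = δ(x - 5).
\frac{|x - 5|}{2}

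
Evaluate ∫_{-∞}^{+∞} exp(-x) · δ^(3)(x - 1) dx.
e^{-1}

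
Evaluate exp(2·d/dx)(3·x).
3 x + 6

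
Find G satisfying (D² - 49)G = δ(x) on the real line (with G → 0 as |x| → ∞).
-\frac{e^{-7|x|}}{14}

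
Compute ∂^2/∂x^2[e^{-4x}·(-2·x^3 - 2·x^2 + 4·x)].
4 \left(- 8 x^{3} + 4 x^{2} + 21 x - 9\right) e^{- 4 x}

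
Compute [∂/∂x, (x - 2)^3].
3 \left(x - 2\right)^{2}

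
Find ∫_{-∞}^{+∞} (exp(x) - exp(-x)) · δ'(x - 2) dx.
- 2 \cosh{\left(2 \right)}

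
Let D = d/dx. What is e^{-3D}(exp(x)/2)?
\frac{e^{x - 3}}{2}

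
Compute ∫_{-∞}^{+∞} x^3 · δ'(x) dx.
0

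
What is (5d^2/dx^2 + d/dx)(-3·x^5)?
15 x^{3} \left(- x - 20\right)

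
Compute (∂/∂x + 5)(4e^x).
24 e^{x}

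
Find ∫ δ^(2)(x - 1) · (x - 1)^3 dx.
0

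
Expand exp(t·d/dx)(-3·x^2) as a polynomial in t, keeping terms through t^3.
- 3 t^{2} - 6 t x - 3 x^{2}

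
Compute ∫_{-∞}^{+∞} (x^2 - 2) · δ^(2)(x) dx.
2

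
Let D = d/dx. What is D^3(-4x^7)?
- 840 x^{4}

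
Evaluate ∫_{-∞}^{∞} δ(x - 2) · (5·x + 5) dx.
15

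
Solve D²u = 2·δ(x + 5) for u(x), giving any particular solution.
|x + 5|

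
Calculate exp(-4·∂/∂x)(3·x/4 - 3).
\frac{3 x}{4} - 6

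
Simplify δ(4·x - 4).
\frac{\delta(x - 1)}{4}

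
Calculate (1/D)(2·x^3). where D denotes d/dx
\frac{x^{4}}{2}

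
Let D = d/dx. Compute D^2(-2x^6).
- 60 x^{4}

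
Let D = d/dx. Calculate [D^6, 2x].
12D^{5}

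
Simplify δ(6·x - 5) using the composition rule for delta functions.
\frac{\delta(x - 5/6)}{6}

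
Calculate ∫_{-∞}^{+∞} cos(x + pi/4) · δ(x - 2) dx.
\cos{\left(\frac{\pi}{4} + 2 \right)}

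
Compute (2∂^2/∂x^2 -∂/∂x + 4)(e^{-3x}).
25 e^{- 3 x}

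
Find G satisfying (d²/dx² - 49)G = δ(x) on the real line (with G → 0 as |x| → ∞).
-\frac{e^{-7|x|}}{14}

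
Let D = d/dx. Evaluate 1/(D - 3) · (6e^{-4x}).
- \frac{6 e^{- 4 x}}{7}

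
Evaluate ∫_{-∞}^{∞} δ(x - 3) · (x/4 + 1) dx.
\frac{7}{4}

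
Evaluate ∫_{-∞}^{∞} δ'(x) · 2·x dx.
-2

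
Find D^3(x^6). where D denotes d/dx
120 x^{3}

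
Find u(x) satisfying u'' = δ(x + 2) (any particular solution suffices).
\frac{|x + 2|}{2}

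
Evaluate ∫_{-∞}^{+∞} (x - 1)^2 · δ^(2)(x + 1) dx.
2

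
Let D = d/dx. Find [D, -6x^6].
- 36 x^{5}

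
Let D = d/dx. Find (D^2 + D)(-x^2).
- 2 x - 2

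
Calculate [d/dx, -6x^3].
- 18 x^{2}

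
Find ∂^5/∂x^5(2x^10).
60480 x^{5}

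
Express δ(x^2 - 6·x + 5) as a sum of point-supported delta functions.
\frac{\delta(x - 5) + \delta(x - 1)}{4}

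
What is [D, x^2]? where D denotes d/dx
2 x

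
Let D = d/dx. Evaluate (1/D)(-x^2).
- \frac{x^{3}}{3}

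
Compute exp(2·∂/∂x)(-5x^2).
- 5 x^{2} - 20 x - 20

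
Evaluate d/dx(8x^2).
16 x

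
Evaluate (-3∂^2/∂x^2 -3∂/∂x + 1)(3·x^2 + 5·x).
3 x^{2} - 13 x - 33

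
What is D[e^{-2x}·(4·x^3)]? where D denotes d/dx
x^{2} \left(12 - 8 x\right) e^{- 2 x}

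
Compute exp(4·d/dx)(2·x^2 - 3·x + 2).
2 x^{2} + 13 x + 22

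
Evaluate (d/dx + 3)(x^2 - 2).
3 x^{2} + 2 x - 6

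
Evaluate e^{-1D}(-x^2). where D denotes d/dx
- x^{2} + 2 x - 1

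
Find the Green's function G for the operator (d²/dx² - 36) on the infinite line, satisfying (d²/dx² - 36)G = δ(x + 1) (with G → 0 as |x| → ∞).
-\frac{e^{-6|x + 1|}}{12}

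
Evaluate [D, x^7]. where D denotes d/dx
7 x^{6}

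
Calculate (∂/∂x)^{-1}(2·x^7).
\frac{x^{8}}{4}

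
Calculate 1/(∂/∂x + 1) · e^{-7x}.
- \frac{e^{- 7 x}}{6}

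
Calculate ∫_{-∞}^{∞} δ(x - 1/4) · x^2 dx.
\frac{1}{16}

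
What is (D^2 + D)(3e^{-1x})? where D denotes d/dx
0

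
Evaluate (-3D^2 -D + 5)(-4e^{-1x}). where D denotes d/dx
- 12 e^{- x}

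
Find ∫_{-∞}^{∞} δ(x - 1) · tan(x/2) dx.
\tan{\left(\frac{1}{2} \right)}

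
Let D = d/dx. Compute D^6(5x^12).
3326400 x^{6}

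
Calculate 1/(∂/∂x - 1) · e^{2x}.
e^{2 x}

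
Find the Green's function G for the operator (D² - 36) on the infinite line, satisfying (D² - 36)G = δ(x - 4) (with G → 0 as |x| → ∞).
-\frac{e^{-6|x - 4|}}{12}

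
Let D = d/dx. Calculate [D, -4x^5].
- 20 x^{4}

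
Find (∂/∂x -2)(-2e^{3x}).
- 2 e^{3 x}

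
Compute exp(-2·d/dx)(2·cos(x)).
2 \cos{\left(x - 2 \right)}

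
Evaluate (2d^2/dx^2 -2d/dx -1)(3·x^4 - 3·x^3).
3 x \left(- x^{3} - 7 x^{2} + 30 x - 12\right)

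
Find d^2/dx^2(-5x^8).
- 280 x^{6}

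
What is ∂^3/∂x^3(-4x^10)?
- 2880 x^{7}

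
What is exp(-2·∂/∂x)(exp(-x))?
e^{2 - x}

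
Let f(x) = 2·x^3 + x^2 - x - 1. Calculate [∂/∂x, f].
6 x^{2} + 2 x - 1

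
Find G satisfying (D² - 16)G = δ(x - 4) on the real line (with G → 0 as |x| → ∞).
-\frac{e^{-4|x - 4|}}{8}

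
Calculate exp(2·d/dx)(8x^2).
8 x^{2} + 32 x + 32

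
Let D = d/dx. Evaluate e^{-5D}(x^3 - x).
x^{3} - 15 x^{2} + 74 x - 120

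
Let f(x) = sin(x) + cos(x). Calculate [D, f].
- \sin{\left(x \right)} + \cos{\left(x \right)}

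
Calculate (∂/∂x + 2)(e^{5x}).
7 e^{5 x}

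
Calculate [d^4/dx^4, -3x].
-12\frac{d^{3}}{dx^{3}}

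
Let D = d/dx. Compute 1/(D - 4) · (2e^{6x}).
e^{6 x}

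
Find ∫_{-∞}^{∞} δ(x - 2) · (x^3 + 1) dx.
9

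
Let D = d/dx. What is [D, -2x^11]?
- 22 x^{10}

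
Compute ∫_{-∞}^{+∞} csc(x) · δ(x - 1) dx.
\csc{\left(1 \right)}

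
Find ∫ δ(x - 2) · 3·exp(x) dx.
3 e^{2}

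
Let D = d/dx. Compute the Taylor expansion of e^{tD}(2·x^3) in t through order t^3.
2 t^{3} + 6 t^{2} x + 6 t x^{2} + 2 x^{3}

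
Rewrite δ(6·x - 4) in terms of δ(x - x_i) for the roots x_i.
\frac{\delta(x - 2/3)}{6}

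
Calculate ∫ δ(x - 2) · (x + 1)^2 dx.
9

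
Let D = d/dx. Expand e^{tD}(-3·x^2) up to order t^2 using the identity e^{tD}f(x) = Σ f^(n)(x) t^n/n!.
- 3 t^{2} - 6 t x - 3 x^{2}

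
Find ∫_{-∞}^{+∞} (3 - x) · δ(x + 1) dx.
4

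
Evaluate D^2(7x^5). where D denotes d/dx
140 x^{3}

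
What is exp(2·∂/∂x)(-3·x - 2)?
- 3 x - 8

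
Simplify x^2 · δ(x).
0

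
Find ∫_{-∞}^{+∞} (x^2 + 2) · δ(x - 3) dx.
11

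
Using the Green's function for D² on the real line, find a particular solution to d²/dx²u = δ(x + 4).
\frac{|x + 4|}{2}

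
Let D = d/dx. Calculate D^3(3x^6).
360 x^{3}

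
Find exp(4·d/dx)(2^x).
2^{x + 4}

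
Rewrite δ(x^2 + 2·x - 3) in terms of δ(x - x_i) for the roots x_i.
\frac{\delta(x - 1) + \delta(x + 3)}{4}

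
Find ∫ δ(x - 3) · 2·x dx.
6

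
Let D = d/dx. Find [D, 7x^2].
14 x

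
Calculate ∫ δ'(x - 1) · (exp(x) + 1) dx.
- e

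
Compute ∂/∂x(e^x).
e^{x}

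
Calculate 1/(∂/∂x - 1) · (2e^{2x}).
2 e^{2 x}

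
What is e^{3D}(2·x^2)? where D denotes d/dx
2 x^{2} + 12 x + 18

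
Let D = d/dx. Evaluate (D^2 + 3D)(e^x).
4 e^{x}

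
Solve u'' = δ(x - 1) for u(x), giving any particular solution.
\frac{|x - 1|}{2}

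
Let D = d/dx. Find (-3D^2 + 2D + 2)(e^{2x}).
- 6 e^{2 x}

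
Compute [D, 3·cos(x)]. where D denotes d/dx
- 3 \sin{\left(x \right)}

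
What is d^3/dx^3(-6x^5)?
- 360 x^{2}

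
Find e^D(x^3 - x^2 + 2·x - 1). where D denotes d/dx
x^{3} + 2 x^{2} + 3 x + 1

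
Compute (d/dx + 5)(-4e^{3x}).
- 32 e^{3 x}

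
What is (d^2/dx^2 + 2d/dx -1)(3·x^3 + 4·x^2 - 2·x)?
- 3 x^{3} + 14 x^{2} + 36 x + 4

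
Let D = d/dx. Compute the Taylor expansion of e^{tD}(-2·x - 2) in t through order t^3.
- 2 t - 2 x - 2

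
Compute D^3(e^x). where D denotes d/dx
e^{x}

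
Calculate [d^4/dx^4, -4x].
-16\frac{d^{3}}{dx^{3}}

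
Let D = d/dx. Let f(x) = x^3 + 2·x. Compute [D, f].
3 x^{2} + 2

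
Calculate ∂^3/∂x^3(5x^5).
300 x^{2}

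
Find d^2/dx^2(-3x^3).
- 18 x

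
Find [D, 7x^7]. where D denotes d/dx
49 x^{6}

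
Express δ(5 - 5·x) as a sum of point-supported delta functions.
\frac{\delta(x - 1)}{5}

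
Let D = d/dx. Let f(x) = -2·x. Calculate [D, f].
-2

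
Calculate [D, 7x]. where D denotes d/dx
7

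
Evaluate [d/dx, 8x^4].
32 x^{3}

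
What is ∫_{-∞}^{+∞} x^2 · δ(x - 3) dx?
9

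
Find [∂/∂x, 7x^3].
21 x^{2}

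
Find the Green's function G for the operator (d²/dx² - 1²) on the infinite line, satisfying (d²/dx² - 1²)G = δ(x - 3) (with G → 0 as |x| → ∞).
-\frac{e^{-|x - 3|}}{2}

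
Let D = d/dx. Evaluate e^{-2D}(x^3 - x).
x^{3} - 6 x^{2} + 11 x - 6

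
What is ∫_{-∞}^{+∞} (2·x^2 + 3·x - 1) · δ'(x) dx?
-3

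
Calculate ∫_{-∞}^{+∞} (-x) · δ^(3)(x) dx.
0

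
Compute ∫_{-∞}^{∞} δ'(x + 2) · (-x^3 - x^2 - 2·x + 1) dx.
10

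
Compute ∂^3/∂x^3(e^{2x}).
8 e^{2 x}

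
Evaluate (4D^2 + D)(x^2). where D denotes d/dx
2 x + 8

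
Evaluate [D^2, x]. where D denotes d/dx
2D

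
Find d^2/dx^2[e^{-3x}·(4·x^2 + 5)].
\left(36 x^{2} - 48 x + 53\right) e^{- 3 x}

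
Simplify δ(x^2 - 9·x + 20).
\frac{\delta(x - 4) + \delta(x - 5)}{1}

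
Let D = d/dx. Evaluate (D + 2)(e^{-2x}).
0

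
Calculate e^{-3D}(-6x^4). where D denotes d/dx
- 6 x^{4} + 72 x^{3} - 324 x^{2} + 648 x - 486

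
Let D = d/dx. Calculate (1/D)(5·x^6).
\frac{5 x^{7}}{7}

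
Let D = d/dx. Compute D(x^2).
2 x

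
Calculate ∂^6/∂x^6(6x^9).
362880 x^{3}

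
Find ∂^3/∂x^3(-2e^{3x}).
- 54 e^{3 x}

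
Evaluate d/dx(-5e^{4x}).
- 20 e^{4 x}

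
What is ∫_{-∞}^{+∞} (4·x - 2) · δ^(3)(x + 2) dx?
0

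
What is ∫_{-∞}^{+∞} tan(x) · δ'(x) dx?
-1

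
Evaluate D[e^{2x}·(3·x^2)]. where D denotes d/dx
6 x \left(x + 1\right) e^{2 x}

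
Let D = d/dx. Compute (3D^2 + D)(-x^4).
4 x^{2} \left(- x - 9\right)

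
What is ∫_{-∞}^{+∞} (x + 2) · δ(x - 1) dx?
3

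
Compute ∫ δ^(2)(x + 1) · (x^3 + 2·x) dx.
-6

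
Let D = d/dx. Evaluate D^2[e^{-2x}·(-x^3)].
2 x \left(- 2 x^{2} + 6 x - 3\right) e^{- 2 x}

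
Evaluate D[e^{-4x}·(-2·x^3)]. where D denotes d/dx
x^{2} \left(8 x - 6\right) e^{- 4 x}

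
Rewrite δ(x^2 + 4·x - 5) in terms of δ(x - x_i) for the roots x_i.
\frac{\delta(x - 1) + \delta(x + 5)}{6}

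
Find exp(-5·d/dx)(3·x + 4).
3 x - 11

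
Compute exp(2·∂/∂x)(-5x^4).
- 5 x^{4} - 40 x^{3} - 120 x^{2} - 160 x - 80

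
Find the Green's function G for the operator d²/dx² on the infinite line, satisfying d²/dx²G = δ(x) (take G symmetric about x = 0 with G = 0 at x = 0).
\frac{|x|}{2}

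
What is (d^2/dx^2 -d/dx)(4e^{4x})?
48 e^{4 x}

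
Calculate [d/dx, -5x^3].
- 15 x^{2}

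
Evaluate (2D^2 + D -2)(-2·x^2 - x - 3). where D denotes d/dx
4 x^{2} - 2 x - 3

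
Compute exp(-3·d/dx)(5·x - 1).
5 x - 16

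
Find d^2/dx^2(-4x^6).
- 120 x^{4}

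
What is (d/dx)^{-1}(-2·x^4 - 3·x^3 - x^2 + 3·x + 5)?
- \frac{2 x^{5}}{5} - \frac{3 x^{4}}{4} - \frac{x^{3}}{3} + \frac{3 x^{2}}{2} + 5 x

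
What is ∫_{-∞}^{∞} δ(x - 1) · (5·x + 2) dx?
7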